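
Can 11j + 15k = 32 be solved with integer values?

Step 1: Compute gcd(11, 15).
gcd(11, 15) = 1

Step 2: Check divisibility.
Does 1 divide 32? 32 = 1 x 32, so yes.

By the theorem on linear Diophantine equations, 11j + 15k = 32 has integer solutions if and only if gcd(11, 15) divides 32. Since 1 | 32, solutions exist.

Yes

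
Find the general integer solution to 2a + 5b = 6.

Step 1: Compute gcd(2, 5) = 1.
Since 1 divides 6, solutions exist.

Step 2: Find a particular solution using extended Euclidean algorithm.
We get a₀ = -12, b₀ = 6.
Check: 2*-12 + 5*6 = 6 = 6 ✓

Step 3: Write the general solution.
a = -12 + (5/1)t = -12 + 5t
b = 6 - (2/1)t = 6 - 2t
for any integer t.

a = -12 + 5t, b = 6 - 2t for integer t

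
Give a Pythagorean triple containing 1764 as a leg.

We need the other leg and hypotenuse such that 1764² + x² = c².
Take x = 1925, c = 2611: 1764² + 1925² = 3111696 + 3705625 = 6817321 = 2611² ✓
Triple: (1925, 1764, 2611)

(1925, 1764, 2611)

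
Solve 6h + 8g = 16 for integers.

Step 1: Check solvability.
gcd(6, 8) = 2
Since 2 divides 16, solutions exist.

Step 2: Apply extended Euclidean algorithm to find gcd.
We find integers such that 6*x0 + 8*y0 = 2

Step 3: Scale the particular solution.
Multiply by 16/2 = 8:
h = -8, g = 8

Step 4: Verify.
6*(-8) + 8*(8) = 16 = 16 ✓

h = -8, g = 8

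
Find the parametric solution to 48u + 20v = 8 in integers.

Step 1: Compute gcd(48, 20) = 4.
Since 4 divides 8, solutions exist.

Step 2: Find a particular solution using extended Euclidean algorithm.
We get u₀ = -4, v₀ = 10.
Check: 48*-4 + 20*10 = 8 = 8 ✓

Step 3: Write the general solution.
u = -4 + (20/4)t = -4 + 5t
v = 10 - (48/4)t = 10 - 12t
for any integer t.

u = -4 + 5t, v = 10 - 12t for integer t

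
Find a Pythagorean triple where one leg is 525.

We need the other leg and hypotenuse such that 525² + x² = c².
Take x = 440, c = 685: 525² + 440² = 275625 + 193600 = 469225 = 685² ✓
Triple: (525, 440, 685)

(525, 440, 685)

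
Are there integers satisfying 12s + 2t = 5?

Step 1: Compute gcd(12, 2).
gcd(12, 2) = 2

Step 2: Check divisibility.
Does 2 divide 5? 5 = 2 x 2 + 1, so no.

By the theorem on linear Diophantine equations, 12s + 2t = 5 has integer solutions if and only if gcd(12, 2) divides 5. Since 2 does not divide 5, no solutions exist.

No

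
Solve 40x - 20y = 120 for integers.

Step 1: Check solvability.
gcd(40, 20) = 20
Since 20 divides 120, solutions exist.

Step 2: Apply extended Euclidean algorithm to find gcd.
We find integers such that 40*x0 + 20*y0 = 20

Step 3: Scale the particular solution.
Multiply by 120/20 = 6:
x = 0, y = -6

Step 4: Verify.
40*(0) - 20*(-6) = 120 = 120 ✓

x = 0, y = -6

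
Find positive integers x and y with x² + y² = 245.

We need to find integers x, y > 0 such that x² + y² = 245.
Trying x = 7: y² = 245 - 7² = 245 - 49 = 196
y = 14
Check: 7² + 14² = 49 + 196 = 245 ✓

245 = 7² + 14²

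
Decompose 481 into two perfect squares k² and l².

We need to find integers k, l > 0 such that k² + l² = 481.
Trying k = 9: l² = 481 - 9² = 481 - 81 = 400
l = 20
Check: 9² + 20² = 81 + 400 = 481 ✓

481 = 9² + 20²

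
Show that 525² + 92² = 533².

Compute a² + b² = 525² + 92² = 275625 + 8464 = 284089
Compute c² = 533² = 284089
Since 284089 = 284089, confirmed.

Yes, it is a Pythagorean triple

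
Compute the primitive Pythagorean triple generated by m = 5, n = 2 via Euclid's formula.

a = m² - n² = 25 - 4 = 21
b = 2mn = 2·5·2 = 20
c = m² + n² = 25 + 4 = 29
Verify: 21² + 20² = 441 + 400 = 841 = 29² ✓

(21, 20, 29)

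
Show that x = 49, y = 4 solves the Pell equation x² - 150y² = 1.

Compute x² = 49² = 2401
Compute 150y² = 150·4² = 150·16 = 2400
x² - 150y² = 2401 - 2400 = 1
Since this equals 1, (49, 4) is a solution.

Yes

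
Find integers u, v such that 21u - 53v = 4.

Step 1: Check solvability.
gcd(21, 53) = 1
Since 1 divides 4, solutions exist.

Step 2: Apply extended Euclidean algorithm to find gcd.
We find integers such that 21*x0 + 53*y0 = 1

Step 3: Scale the particular solution.
Multiply by 4/1 = 4:
u = -20, v = -8

Step 4: Verify.
21*(-20) - 53*(-8) = 4 = 4 ✓

u = -20, v = -8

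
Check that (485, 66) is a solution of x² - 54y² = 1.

Compute x² = 485² = 235225
Compute 54y² = 54·66² = 54·4356 = 235224
x² - 54y² = 235225 - 235224 = 1
Since this equals 1, (485, 66) is a solution.

Yes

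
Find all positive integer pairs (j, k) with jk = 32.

The positive divisors of 32 are: 1, 2, 4, 8, 16, 32.
Each divisor d gives the pair (d, 32/d):
(1, 32), (2, 16), (4, 8), (8, 4), (16, 2), (32, 1)

(1, 32), (2, 16), (4, 8), (8, 4), (16, 2), (32, 1)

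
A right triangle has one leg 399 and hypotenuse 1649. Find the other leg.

b² = c² - a² = 2719201 - 159201 = 2560000
b = 1600

1600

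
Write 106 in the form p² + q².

We need to find integers p, q > 0 such that p² + q² = 106.
Trying p = 5: q² = 106 - 5² = 106 - 25 = 81
q = 9
Check: 5² + 9² = 25 + 81 = 106 ✓

106 = 5² + 9²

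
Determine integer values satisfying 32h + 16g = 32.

Step 1: Check solvability.
gcd(32, 16) = 16
Since 16 divides 32, solutions exist.

Step 2: Apply extended Euclidean algorithm to find gcd.
We find integers such that 32*x0 + 16*y0 = 16

Step 3: Scale the particular solution.
Multiply by 32/16 = 2:
h = 0, g = 2

Step 4: Verify.
32*(0) + 16*(2) = 32 = 32 ✓

h = 0, g = 2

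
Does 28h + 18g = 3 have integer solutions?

Step 1: Compute gcd(28, 18).
gcd(28, 18) = 2

Step 2: Check divisibility.
Does 2 divide 3? 3 = 2 x 1 + 1, so no.

By the theorem on linear Diophantine equations, 28h + 18g = 3 has integer solutions if and only if gcd(28, 18) divides 3. Since 2 does not divide 3, no solutions exist.

No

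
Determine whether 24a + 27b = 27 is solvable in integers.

Step 1: Compute gcd(24, 27).
gcd(24, 27) = 3

Step 2: Check divisibility.
Does 3 divide 27? 27 = 3 x 9, so yes.

By the theorem on linear Diophantine equations, 24a + 27b = 27 has integer solutions if and only if gcd(24, 27) divides 27. Since 3 | 27, solutions exist.

Yes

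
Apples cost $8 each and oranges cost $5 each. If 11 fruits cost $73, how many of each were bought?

Let a = apples, o = oranges.
a + o = 11
8a + 5o = 73
Substitute o = 11 - a:
8a + 5(11 - a) = 73
(8 - 5)a = 73 - 55
3a = 18
a = 6, o = 11 - 6 = 5

Apples: 6, Oranges: 5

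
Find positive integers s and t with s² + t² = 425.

We need to find integers s, t > 0 such that s² + t² = 425.
Trying s = 5: t² = 425 - 5² = 425 - 25 = 400
t = 20
Check: 5² + 20² = 25 + 400 = 425 ✓

425 = 5² + 20²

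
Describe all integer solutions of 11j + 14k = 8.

Step 1: Compute gcd(11, 14) = 1.
Since 1 divides 8, solutions exist.

Step 2: Find a particular solution using extended Euclidean algorithm.
We get j₀ = -40, k₀ = 32.
Check: 11*-40 + 14*32 = 8 = 8 ✓

Step 3: Write the general solution.
j = -40 + (14/1)t = -40 + 14t
k = 32 - (11/1)t = 32 - 11t
for any integer t.

j = -40 + 14t, k = 32 - 11t for integer t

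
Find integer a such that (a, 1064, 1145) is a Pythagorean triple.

a² = c² - b² = 1145² - 1064² = 1311025 - 1132096 = 178929
a = sqrt(178929) = 423

423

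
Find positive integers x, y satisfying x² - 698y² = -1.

We need x² = 698y² - 1. Try successive y:
y = 1: x² = 698·1² - 1 = 697, not a perfect square
y = 2: x² = 698·2² - 1 = 2791, not a perfect square
y = 3: x² = 698·3² - 1 = 6281, not a perfect square
...
y = 193: x² = 698·193² - 1 = 25999801 = 5099² ✓
Check: 5099² - 698·193² = 25999801 - 25999802 = -1 ✓

x = 5099, y = 193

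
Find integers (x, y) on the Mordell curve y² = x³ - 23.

Try small integer x values and check whether x³ - 23 is a perfect square.
x = 3: x³ - 23 = 3³ - 23 = 27 - 23 = 4
Is 4 a perfect square? 2² = 4 ✓
So (x, y) = (3, -2) is a solution.

x = 3, y = -2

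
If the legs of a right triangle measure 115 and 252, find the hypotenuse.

c² = a² + b² = 115² + 252² = 13225 + 63504 = 76729
c = 277

277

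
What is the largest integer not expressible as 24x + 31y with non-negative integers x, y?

For two coprime denominations a and b, the Frobenius number (largest value not representable as a non-negative combination) is ab - a - b.
Here gcd(24, 31) = 1, so they are coprime.
F(24, 31) = 24·31 - 24 - 31 = 744 - 55 = 689

689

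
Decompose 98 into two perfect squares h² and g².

We need to find integers h, g > 0 such that h² + g² = 98.
Trying h = 7: g² = 98 - 7² = 98 - 49 = 49
g = 7
Check: 7² + 7² = 49 + 49 = 98 ✓

98 = 7² + 7²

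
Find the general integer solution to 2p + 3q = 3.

Step 1: Compute gcd(2, 3) = 1.
Since 1 divides 3, solutions exist.

Step 2: Find a particular solution using extended Euclidean algorithm.
We get p₀ = -3, q₀ = 3.
Check: 2*-3 + 3*3 = 3 = 3 ✓

Step 3: Write the general solution.
p = -3 + (3/1)t = -3 + 3t
q = 3 - (2/1)t = 3 - 2t
for any integer t.

p = -3 + 3t, q = 3 - 2t for integer t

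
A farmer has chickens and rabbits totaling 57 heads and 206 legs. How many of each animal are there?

Let c = chickens, r = rabbits.
Heads: c + r = 57
Legs: 2c + 4r = 206
From the first equation, c = 57 - r. Substitute:
2(57 - r) + 4r = 206
114 + 2r = 206
r = (206 - 114)/2 = 46
c = 57 - 46 = 11

Chickens: 11, Rabbits: 46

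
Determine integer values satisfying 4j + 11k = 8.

Step 1: Check solvability.
gcd(4, 11) = 1
Since 1 divides 8, solutions exist.

Step 2: Apply extended Euclidean algorithm to find gcd.
We find integers such that 4*x0 + 11*y0 = 1

Step 3: Scale the particular solution.
Multiply by 8/1 = 8:
j = 24, k = -8

Step 4: Verify.
4*(24) + 11*(-8) = 8 = 8 ✓

j = 24, k = -8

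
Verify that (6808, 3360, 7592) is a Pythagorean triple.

Compute a² + b² = 6808² + 3360² = 46348864 + 11289600 = 57638464
Compute c² = 7592² = 57638464
Since 57638464 = 57638464, confirmed.

Yes, it is a Pythagorean triple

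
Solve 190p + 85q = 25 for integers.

Step 1: Check solvability.
gcd(190, 85) = 5
Since 5 divides 25, solutions exist.

Step 2: Apply extended Euclidean algorithm to find gcd.
We find integers such that 190*x0 + 85*y0 = 5

Step 3: Scale the particular solution.
Multiply by 25/5 = 5:
p = -20, q = 45

Step 4: Verify.
190*(-20) + 85*(45) = 25 = 25 ✓

p = -20, q = 45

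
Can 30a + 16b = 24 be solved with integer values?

Step 1: Compute gcd(30, 16).
gcd(30, 16) = 2

Step 2: Check divisibility.
Does 2 divide 24? 24 = 2 x 12, so yes.

By the theorem on linear Diophantine equations, 30a + 16b = 24 has integer solutions if and only if gcd(30, 16) divides 24. Since 2 | 24, solutions exist.

Yes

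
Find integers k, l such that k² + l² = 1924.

We need to find integers k, l > 0 such that k² + l² = 1924.
Trying k = 18: l² = 1924 - 18² = 1924 - 324 = 1600
l = 40
Check: 18² + 40² = 324 + 1600 = 1924 ✓

1924 = 18² + 40²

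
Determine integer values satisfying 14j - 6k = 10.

Step 1: Check solvability.
gcd(14, 6) = 2
Since 2 divides 10, solutions exist.

Step 2: Apply extended Euclidean algorithm to find gcd.
We find integers such that 14*x0 + 6*y0 = 2

Step 3: Scale the particular solution.
Multiply by 10/2 = 5:
j = 5, k = 10

Step 4: Verify.
14*(5) - 6*(10) = 10 = 10 ✓

j = 5, k = 10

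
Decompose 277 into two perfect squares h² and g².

We need to find integers h, g > 0 such that h² + g² = 277.
Trying h = 9: g² = 277 - 9² = 277 - 81 = 196
g = 14
Check: 9² + 14² = 81 + 196 = 277 ✓

277 = 9² + 14²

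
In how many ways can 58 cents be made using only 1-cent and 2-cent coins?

We need non-negative integers (x, y) with 1x + 2y = 58.
For each x from 0 to 58, check if (58 - 1x) is a non-negative multiple of 2.
Solutions (x, y): (0,29), (2,28), (4,27), (6,26), ...
Count: 30

30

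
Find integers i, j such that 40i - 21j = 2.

Step 1: Check solvability.
gcd(40, 21) = 1
Since 1 divides 2, solutions exist.

Step 2: Apply extended Euclidean algorithm to find gcd.
We find integers such that 40*x0 + 21*y0 = 1

Step 3: Scale the particular solution.
Multiply by 2/1 = 2:
i = 20, j = 38

Step 4: Verify.
40*(20) - 21*(38) = 2 = 2 ✓

i = 20, j = 38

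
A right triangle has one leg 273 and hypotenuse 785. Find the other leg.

b² = c² - a² = 616225 - 74529 = 541696
b = 736

736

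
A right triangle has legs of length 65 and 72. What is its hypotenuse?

c² = a² + b² = 65² + 72² = 4225 + 5184 = 9409
c = 97

97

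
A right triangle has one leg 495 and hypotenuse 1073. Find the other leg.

b² = c² - a² = 1151329 - 245025 = 906304
b = 952

952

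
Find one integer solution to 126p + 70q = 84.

Step 1: Check solvability.
gcd(126, 70) = 14
Since 14 divides 84, solutions exist.

Step 2: Apply extended Euclidean algorithm to find gcd.
We find integers such that 126*x0 + 70*y0 = 14

Step 3: Scale the particular solution.
Multiply by 84/14 = 6:
p = -6, q = 12

Step 4: Verify.
126*(-6) + 70*(12) = 84 = 84 ✓

p = -6, q = 12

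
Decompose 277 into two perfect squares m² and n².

We need to find integers m, n > 0 such that m² + n² = 277.
Trying m = 9: n² = 277 - 9² = 277 - 81 = 196
n = 14
Check: 9² + 14² = 81 + 196 = 277 ✓

277 = 9² + 14²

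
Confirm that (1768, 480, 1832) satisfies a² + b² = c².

Compute a² + b² = 1768² + 480² = 3125824 + 230400 = 3356224
Compute c² = 1832² = 3356224
Since 3356224 = 3356224, confirmed.

Yes, it is a Pythagorean triple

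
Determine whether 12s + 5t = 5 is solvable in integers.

Step 1: Compute gcd(12, 5).
gcd(12, 5) = 1

Step 2: Check divisibility.
Does 1 divide 5? 5 = 1 x 5, so yes.

By the theorem on linear Diophantine equations, 12s + 5t = 5 has integer solutions if and only if gcd(12, 5) divides 5. Since 1 | 5, solutions exist.

Yes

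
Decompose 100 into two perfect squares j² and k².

We need to find integers j, k > 0 such that j² + k² = 100.
Trying j = 6: k² = 100 - 6² = 100 - 36 = 64
k = 8
Check: 6² + 8² = 36 + 64 = 100 ✓

100 = 6² + 8²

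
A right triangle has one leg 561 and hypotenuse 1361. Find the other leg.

b² = c² - a² = 1852321 - 314721 = 1537600
b = 1240

1240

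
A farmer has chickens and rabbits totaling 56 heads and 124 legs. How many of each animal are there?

Let c = chickens, r = rabbits.
Heads: c + r = 56
Legs: 2c + 4r = 124
From the first equation, c = 56 - r. Substitute:
2(56 - r) + 4r = 124
112 + 2r = 124
r = (124 - 112)/2 = 6
c = 56 - 6 = 50

Chickens: 50, Rabbits: 6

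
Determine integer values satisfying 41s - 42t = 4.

Step 1: Check solvability.
gcd(41, 42) = 1
Since 1 divides 4, solutions exist.

Step 2: Apply extended Euclidean algorithm to find gcd.
We find integers such that 41*x0 + 42*y0 = 1

Step 3: Scale the particular solution.
Multiply by 4/1 = 4:
s = -4, t = -4

Step 4: Verify.
41*(-4) - 42*(-4) = 4 = 4 ✓

s = -4, t = -4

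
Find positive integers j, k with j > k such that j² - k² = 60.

Factor: j² - k² = (j+k)(j-k) = 60.
We need two factors of 60 with the same parity.
Use j+k = 30 and j-k = 2 (product 30·2 = 60).
Adding: 2j = 32, so j = 16.
Subtracting: 2k = 28, so k = 14.
Check: 16² - 14² = 256 - 196 = 60 ✓

j = 16, k = 14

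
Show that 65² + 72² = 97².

Compute a² + b²:
65² + 72² = 4225 + 5184 = 9409
Compute c²:
97² = 9409
Since 9409 = 9409, it is a Pythagorean triple.

Yes, it is a Pythagorean triple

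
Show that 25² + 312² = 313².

Compute a² + b² = 25² + 312² = 625 + 97344 = 97969
Compute c² = 313² = 97969
Since 97969 = 97969, confirmed.

Yes, it is a Pythagorean triple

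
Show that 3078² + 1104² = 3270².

Compute a² + b² = 3078² + 1104² = 9474084 + 1218816 = 10692900
Compute c² = 3270² = 10692900
Since 10692900 = 10692900, confirmed.

Yes, it is a Pythagorean triple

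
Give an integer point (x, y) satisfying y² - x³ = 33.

Try small integer x values and check whether x³ + 33 is a perfect square.
x = -2: x³ + 33 = -2³ + 33 = -8 + 33 = 25
Is 25 a perfect square? 5² = 25 ✓
So (x, y) = (-2, -5) is a solution.

x = -2, y = -5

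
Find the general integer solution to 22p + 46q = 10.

Step 1: Compute gcd(22, 46) = 2.
Since 2 divides 10, solutions exist.

Step 2: Find a particular solution using extended Euclidean algorithm.
We get p₀ = -10, q₀ = 5.
Check: 22*-10 + 46*5 = 10 = 10 ✓

Step 3: Write the general solution.
p = -10 + (46/2)t = -10 + 23t
q = 5 - (22/2)t = 5 - 11t
for any integer t.

p = -10 + 23t, q = 5 - 11t for integer t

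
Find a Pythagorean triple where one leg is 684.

We need the other leg and hypotenuse such that 684² + x² = c².
Take x = 37, c = 685: 684² + 37² = 467856 + 1369 = 469225 = 685² ✓
Triple: (37, 684, 685)

(37, 684, 685)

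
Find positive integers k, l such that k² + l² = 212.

Search for k with 212 - k² a perfect square.
k = 4: 212 - 4² = 212 - 16 = 196 = 14² ✓
So k = 4, l = 14.

k = 4, l = 14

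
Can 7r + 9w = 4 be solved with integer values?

Step 1: Compute gcd(7, 9).
gcd(7, 9) = 1

Step 2: Check divisibility.
Does 1 divide 4? 4 = 1 x 4, so yes.

By the theorem on linear Diophantine equations, 7r + 9w = 4 has integer solutions if and only if gcd(7, 9) divides 4. Since 1 | 4, solutions exist.

Yes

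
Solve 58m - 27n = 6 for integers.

Step 1: Check solvability.
gcd(58, 27) = 1
Since 1 divides 6, solutions exist.

Step 2: Apply extended Euclidean algorithm to find gcd.
We find integers such that 58*x0 + 27*y0 = 1

Step 3: Scale the particular solution.
Multiply by 6/1 = 6:
m = 42, n = 90

Step 4: Verify.
58*(42) - 27*(90) = 6 = 6 ✓

m = 42, n = 90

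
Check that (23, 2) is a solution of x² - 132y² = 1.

Compute x² = 23² = 529
Compute 132y² = 132·2² = 132·4 = 528
x² - 132y² = 529 - 528 = 1
Since this equals 1, (23, 2) is a solution.

Yes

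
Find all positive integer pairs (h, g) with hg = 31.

The positive divisors of 31 are: 1, 31.
Each divisor d gives the pair (d, 31/d):
(1, 31), (31, 1)

(1, 31), (31, 1)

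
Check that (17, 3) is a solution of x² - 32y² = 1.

Compute x² = 17² = 289
Compute 32y² = 32·3² = 32·9 = 288
x² - 32y² = 289 - 288 = 1
Since this equals 1, (17, 3) is a solution.

Yes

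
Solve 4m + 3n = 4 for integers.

Step 1: Check solvability.
gcd(4, 3) = 1
Since 1 divides 4, solutions exist.

Step 2: Apply extended Euclidean algorithm to find gcd.
We find integers such that 4*x0 + 3*y0 = 1

Step 3: Scale the particular solution.
Multiply by 4/1 = 4:
m = 4, n = -4

Step 4: Verify.
4*(4) + 3*(-4) = 4 = 4 ✓

m = 4, n = -4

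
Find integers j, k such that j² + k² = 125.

We need to find integers j, k > 0 such that j² + k² = 125.
Trying j = 2: k² = 125 - 2² = 125 - 4 = 121
k = 11
Check: 2² + 11² = 4 + 121 = 125 ✓

125 = 2² + 11²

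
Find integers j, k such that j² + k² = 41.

We need to find integers j, k > 0 such that j² + k² = 41.
Trying j = 4: k² = 41 - 4² = 41 - 16 = 25
k = 5
Check: 4² + 5² = 16 + 25 = 41 ✓

41 = 4² + 5²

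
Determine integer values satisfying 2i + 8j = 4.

Step 1: Check solvability.
gcd(2, 8) = 2
Since 2 divides 4, solutions exist.

Step 2: Apply extended Euclidean algorithm to find gcd.
We find integers such that 2*x0 + 8*y0 = 2

Step 3: Scale the particular solution.
Multiply by 4/2 = 2:
i = 2, j = 0

Step 4: Verify.
2*(2) + 8*(0) = 4 = 4 ✓

i = 2, j = 0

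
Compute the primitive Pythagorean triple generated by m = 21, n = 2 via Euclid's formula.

a = m² - n² = 21² - 2² = 441 - 4 = 437
b = 2mn = 2·21·2 = 84
c = m² + n² = 441 + 4 = 445
Verify: 437² + 84² = 190969 + 7056 = 198025 = 445² ✓

(437, 84, 445)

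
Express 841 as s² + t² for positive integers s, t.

We need to find integers s, t > 0 such that s² + t² = 841.
Trying s = 20: t² = 841 - 20² = 841 - 400 = 441
t = 21
Check: 20² + 21² = 400 + 441 = 841 ✓

841 = 20² + 21²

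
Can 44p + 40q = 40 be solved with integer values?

Step 1: Compute gcd(44, 40).
gcd(44, 40) = 4

Step 2: Check divisibility.
Does 4 divide 40? 40 = 4 x 10, so yes.

By the theorem on linear Diophantine equations, 44p + 40q = 40 has integer solutions if and only if gcd(44, 40) divides 40. Since 4 | 40, solutions exist.

Yes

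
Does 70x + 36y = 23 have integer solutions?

Step 1: Compute gcd(70, 36).
gcd(70, 36) = 2

Step 2: Check divisibility.
Does 2 divide 23? 23 = 2 x 11 + 1, so no.

By the theorem on linear Diophantine equations, 70x + 36y = 23 has integer solutions if and only if gcd(70, 36) divides 23. Since 2 does not divide 23, no solutions exist.

No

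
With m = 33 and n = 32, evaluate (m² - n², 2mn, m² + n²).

a = m² - n² = 1089 - 1024 = 65
b = 2mn = 2·33·32 = 2112
c = m² + n² = 1089 + 1024 = 2113
Verify: 65² + 2112² = 4225 + 4460544 = 4464769 = 2113² ✓

(65, 2112, 2113)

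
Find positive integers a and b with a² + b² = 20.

We need to find integers a, b > 0 such that a² + b² = 20.
Trying a = 2: b² = 20 - 2² = 20 - 4 = 16
b = 4
Check: 2² + 4² = 4 + 16 = 20 ✓

20 = 2² + 4²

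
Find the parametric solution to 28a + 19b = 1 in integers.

Step 1: Compute gcd(28, 19) = 1.
Since 1 divides 1, solutions exist.

Step 2: Find a particular solution using extended Euclidean algorithm.
We get a₀ = -2, b₀ = 3.
Check: 28*-2 + 19*3 = 1 = 1 ✓

Step 3: Write the general solution.
a = -2 + (19/1)t = -2 + 19t
b = 3 - (28/1)t = 3 - 28t
for any integer t.

a = -2 + 19t, b = 3 - 28t for integer t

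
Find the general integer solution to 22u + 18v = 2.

Step 1: Compute gcd(22, 18) = 2.
Since 2 divides 2, solutions exist.

Step 2: Find a particular solution using extended Euclidean algorithm.
We get u₀ = -4, v₀ = 5.
Check: 22*-4 + 18*5 = 2 = 2 ✓

Step 3: Write the general solution.
u = -4 + (18/2)t = -4 + 9t
v = 5 - (22/2)t = 5 - 11t
for any integer t.

u = -4 + 9t, v = 5 - 11t for integer t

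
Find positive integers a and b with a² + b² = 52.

We need to find integers a, b > 0 such that a² + b² = 52.
Trying a = 4: b² = 52 - 4² = 52 - 16 = 36
b = 6
Check: 4² + 6² = 16 + 36 = 52 ✓

52 = 4² + 6²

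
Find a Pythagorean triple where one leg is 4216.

We need the other leg and hypotenuse such that 4216² + x² = c².
Take x = 2688, c = 5000: 4216² + 2688² = 17774656 + 7225344 = 25000000 = 5000² ✓
Triple: (4216, 2688, 5000)

(4216, 2688, 5000)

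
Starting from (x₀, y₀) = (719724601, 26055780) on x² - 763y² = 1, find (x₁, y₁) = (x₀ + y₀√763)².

Solutions to x² - Dy² = 1 are generated by powers of (x₀ + y₀√D).
The next solution satisfies x₁ + y₁√763 = (x₀ + y₀√763)², giving:
x₁ = x₀² + 763y₀² = 719724601² + 763·26055780² = 518003501284609201 + 518003501284609200 = 1036007002569218401
y₁ = 2x₀y₀ = 2·719724601·26055780 = 37505971728487560

Verify: 1036007002569218401² - 763·37505971728487560² = 1073310509372456502530497192036996801 - 1073310509372456502530497192036996800 = 1 ✓

x = 1036007002569218401, y = 37505971728487560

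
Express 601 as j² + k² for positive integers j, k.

We need to find integers j, k > 0 such that j² + k² = 601.
Trying j = 5: k² = 601 - 5² = 601 - 25 = 576
k = 24
Check: 5² + 24² = 25 + 576 = 601 ✓

601 = 5² + 24²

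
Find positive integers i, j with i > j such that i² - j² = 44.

Factor: i² - j² = (i+j)(i-j) = 44.
We need two factors of 44 with the same parity.
Use i+j = 22 and i-j = 2 (product 22·2 = 44).
Adding: 2i = 24, so i = 12.
Subtracting: 2j = 20, so j = 10.
Check: 12² - 10² = 144 - 100 = 44 ✓

i = 12, j = 10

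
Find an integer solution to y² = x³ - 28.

Try small integer x values and check whether x³ - 28 is a perfect square.
x = 8: x³ - 28 = 8³ - 28 = 512 - 28 = 484
Is 484 a perfect square? 22² = 484 ✓
So (x, y) = (8, -22) is a solution.

x = 8, y = -22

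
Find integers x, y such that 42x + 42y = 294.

Step 1: Check solvability.
gcd(42, 42) = 42
Since 42 divides 294, solutions exist.

Step 2: Apply extended Euclidean algorithm to find gcd.
We find integers such that 42*x0 + 42*y0 = 42

Step 3: Scale the particular solution.
Multiply by 294/42 = 7:
x = 0, y = 7

Step 4: Verify.
42*(0) + 42*(7) = 294 = 294 ✓

x = 0, y = 7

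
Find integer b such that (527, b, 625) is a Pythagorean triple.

b² = c² - a² = 625² - 527² = 390625 - 277729 = 112896
b = sqrt(112896) = 336

336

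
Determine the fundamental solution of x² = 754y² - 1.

We need x² = 754y² - 1. Try successive y:
y = 1: x² = 754·1² - 1 = 753, not a perfect square
y = 2: x² = 754·2² - 1 = 3015, not a perfect square
y = 3: x² = 754·3² - 1 = 6785, not a perfect square
...
y = 745: x² = 754·745² - 1 = 418488849 = 20457² ✓
Check: 20457² - 754·745² = 418488849 - 418488850 = -1 ✓

x = 20457, y = 745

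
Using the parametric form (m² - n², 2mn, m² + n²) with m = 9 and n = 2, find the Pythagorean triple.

a = m² - n² = 9² - 2² = 81 - 4 = 77
b = 2mn = 2·9·2 = 36
c = m² + n² = 81 + 4 = 85
Verify: 77² + 36² = 5929 + 1296 = 7225 = 85² ✓

(77, 36, 85)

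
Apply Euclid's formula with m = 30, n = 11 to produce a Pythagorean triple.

a = m² - n² = 30² - 11² = 900 - 121 = 779
b = 2mn = 2·30·11 = 660
c = m² + n² = 900 + 121 = 1021
Verify: 779² + 660² = 606841 + 435600 = 1042441 = 1021² ✓

(779, 660, 1021)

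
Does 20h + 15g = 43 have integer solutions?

Step 1: Compute gcd(20, 15).
gcd(20, 15) = 5

Step 2: Check divisibility.
Does 5 divide 43? 43 = 5 x 8 + 3, so no.

By the theorem on linear Diophantine equations, 20h + 15g = 43 has integer solutions if and only if gcd(20, 15) divides 43. Since 5 does not divide 43, no solutions exist.

No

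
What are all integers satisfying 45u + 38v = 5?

Step 1: Compute gcd(45, 38) = 1.
Since 1 divides 5, solutions exist.

Step 2: Find a particular solution using extended Euclidean algorithm.
We get u₀ = 55, v₀ = -65.
Check: 45*55 + 38*-65 = 5 = 5 ✓

Step 3: Write the general solution.
u = 55 + (38/1)t = 55 + 38t
v = -65 - (45/1)t = -65 - 45t
for any integer t.

u = 55 + 38t, v = -65 - 45t for integer t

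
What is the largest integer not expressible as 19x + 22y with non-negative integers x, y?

For two coprime denominations a and b, the Frobenius number (largest value not representable as a non-negative combination) is ab - a - b.
Here gcd(19, 22) = 1, so they are coprime.
F(19, 22) = 19·22 - 19 - 22 = 418 - 41 = 377

377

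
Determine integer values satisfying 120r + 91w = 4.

Step 1: Check solvability.
gcd(120, 91) = 1
Since 1 divides 4, solutions exist.

Step 2: Apply extended Euclidean algorithm to find gcd.
We find integers such that 120*x0 + 91*y0 = 1

Step 3: Scale the particular solution.
Multiply by 4/1 = 4:
r = 88, w = -116

Step 4: Verify.
120*(88) + 91*(-116) = 4 = 4 ✓

r = 88, w = -116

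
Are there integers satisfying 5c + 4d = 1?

Step 1: Compute gcd(5, 4).
gcd(5, 4) = 1

Step 2: Check divisibility.
Does 1 divide 1? 1 = 1 x 1, so yes.

By the theorem on linear Diophantine equations, 5c + 4d = 1 has integer solutions if and only if gcd(5, 4) divides 1. Since 1 | 1, solutions exist.

Yes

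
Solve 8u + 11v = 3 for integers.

Step 1: Check solvability.
gcd(8, 11) = 1
Since 1 divides 3, solutions exist.

Step 2: Apply extended Euclidean algorithm to find gcd.
We find integers such that 8*x0 + 11*y0 = 1

Step 3: Scale the particular solution.
Multiply by 3/1 = 3:
u = -12, v = 9

Step 4: Verify.
8*(-12) + 11*(9) = 3 = 3 ✓

u = -12, v = 9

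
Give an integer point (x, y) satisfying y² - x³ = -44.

Try small integer x values and check whether x³ - 44 is a perfect square.
x = 5: x³ - 44 = 5³ - 44 = 125 - 44 = 81
Is 81 a perfect square? 9² = 81 ✓
So (x, y) = (5, 9) is a solution.

x = 5, y = 9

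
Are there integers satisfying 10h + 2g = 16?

Step 1: Compute gcd(10, 2).
gcd(10, 2) = 2

Step 2: Check divisibility.
Does 2 divide 16? 16 = 2 x 8, so yes.

By the theorem on linear Diophantine equations, 10h + 2g = 16 has integer solutions if and only if gcd(10, 2) divides 16. Since 2 | 16, solutions exist.

Yes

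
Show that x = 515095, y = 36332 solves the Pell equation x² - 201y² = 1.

Compute x² = 515095² = 265322859025
Compute 201y² = 201·36332² = 201·1320014224 = 265322859024
x² - 201y² = 265322859025 - 265322859024 = 1
Since this equals 1, (515095, 36332) is a solution.

Yes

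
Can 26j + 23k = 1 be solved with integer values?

Step 1: Compute gcd(26, 23).
gcd(26, 23) = 1

Step 2: Check divisibility.
Does 1 divide 1? 1 = 1 x 1, so yes.

By the theorem on linear Diophantine equations, 26j + 23k = 1 has integer solutions if and only if gcd(26, 23) divides 1. Since 1 | 1, solutions exist.

Yes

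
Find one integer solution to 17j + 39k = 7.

Step 1: Check solvability.
gcd(17, 39) = 1
Since 1 divides 7, solutions exist.

Step 2: Apply extended Euclidean algorithm to find gcd.
We find integers such that 17*x0 + 39*y0 = 1

Step 3: Scale the particular solution.
Multiply by 7/1 = 7:
j = -112, k = 49

Step 4: Verify.
17*(-112) + 39*(49) = 7 = 7 ✓

j = -112, k = 49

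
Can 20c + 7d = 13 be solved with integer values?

Step 1: Compute gcd(20, 7).
gcd(20, 7) = 1

Step 2: Check divisibility.
Does 1 divide 13? 13 = 1 x 13, so yes.

By the theorem on linear Diophantine equations, 20c + 7d = 13 has integer solutions if and only if gcd(20, 7) divides 13. Since 1 | 13, solutions exist.

Yes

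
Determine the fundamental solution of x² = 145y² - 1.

We need x² = 145y² - 1. Try successive y:
y = 1: x² = 145·1² - 1 = 144 = 12² ✓
Check: 12² - 145·1² = 144 - 145 = -1 ✓

x = 12, y = 1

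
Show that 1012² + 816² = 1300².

Compute a² + b²:
1012² + 816² = 1024144 + 665856 = 1690000
Compute c²:
1300² = 1690000
Since 1690000 = 1690000, it is a Pythagorean triple.

Yes, it is a Pythagorean triple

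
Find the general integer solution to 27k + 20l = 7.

Step 1: Compute gcd(27, 20) = 1.
Since 1 divides 7, solutions exist.

Step 2: Find a particular solution using extended Euclidean algorithm.
We get k₀ = 21, l₀ = -28.
Check: 27*21 + 20*-28 = 7 = 7 ✓

Step 3: Write the general solution.
k = 21 + (20/1)t = 21 + 20t
l = -28 - (27/1)t = -28 - 27t
for any integer t.

k = 21 + 20t, l = -28 - 27t for integer t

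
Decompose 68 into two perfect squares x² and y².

We need to find integers x, y > 0 such that x² + y² = 68.
Trying x = 2: y² = 68 - 2² = 68 - 4 = 64
y = 8
Check: 2² + 8² = 4 + 64 = 68 ✓

68 = 2² + 8²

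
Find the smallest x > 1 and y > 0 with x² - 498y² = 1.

We seek the smallest positive integers (x, y) with x² - 498y² = 1, i.e., x² = 498y² + 1.
Try successive y values:
y = 1: x² = 498·1² + 1 = 499, not a perfect square
y = 2: x² = 498·2² + 1 = 1993, not a perfect square
y = 3: x² = 498·3² + 1 = 4483, not a perfect square
... continuing the search (or via continued fractions) ...
y = 8056: x² = 498·8056² + 1 = 32319769729, x = 179777 ✓

Verify: 179777² - 498·8056² = 32319769729 - 32319769728 = 1 ✓

x = 179777, y = 8056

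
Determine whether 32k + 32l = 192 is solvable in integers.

Step 1: Compute gcd(32, 32).
gcd(32, 32) = 32

Step 2: Check divisibility.
Does 32 divide 192? 192 = 32 x 6, so yes.

By the theorem on linear Diophantine equations, 32k + 32l = 192 has integer solutions if and only if gcd(32, 32) divides 192. Since 32 | 192, solutions exist.

Yes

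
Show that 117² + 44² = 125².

Compute a² + b² = 117² + 44² = 13689 + 1936 = 15625
Compute c² = 125² = 15625
Since 15625 = 15625, confirmed.

Yes, it is a Pythagorean triple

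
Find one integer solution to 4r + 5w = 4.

Step 1: Check solvability.
gcd(4, 5) = 1
Since 1 divides 4, solutions exist.

Step 2: Apply extended Euclidean algorithm to find gcd.
We find integers such that 4*x0 + 5*y0 = 1

Step 3: Scale the particular solution.
Multiply by 4/1 = 4:
r = -4, w = 4

Step 4: Verify.
4*(-4) + 5*(4) = 4 = 4 ✓

r = -4, w = 4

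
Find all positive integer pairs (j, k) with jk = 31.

The positive divisors of 31 are: 1, 31.
Each divisor d gives the pair (d, 31/d):
(1, 31), (31, 1)

(1, 31), (31, 1)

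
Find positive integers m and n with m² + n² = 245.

We need to find integers m, n > 0 such that m² + n² = 245.
Trying m = 7: n² = 245 - 7² = 245 - 49 = 196
n = 14
Check: 7² + 14² = 49 + 196 = 245 ✓

245 = 7² + 14²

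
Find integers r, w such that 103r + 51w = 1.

Step 1: Check solvability.
gcd(103, 51) = 1
Since 1 divides 1, solutions exist.

Step 2: Apply extended Euclidean algorithm to find gcd.
We find integers such that 103*x0 + 51*y0 = 1

Step 3: Scale the particular solution.
Multiply by 1/1 = 1:
r = 1, w = -2

Step 4: Verify.
103*(1) + 51*(-2) = 1 = 1 ✓

r = 1, w = -2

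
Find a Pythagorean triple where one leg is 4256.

We need the other leg and hypotenuse such that 4256² + x² = c².
Take x = 1692, c = 4580: 4256² + 1692² = 18113536 + 2862864 = 20976400 = 4580² ✓
Triple: (1692, 4256, 4580)

(1692, 4256, 4580)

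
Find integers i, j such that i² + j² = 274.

We need to find integers i, j > 0 such that i² + j² = 274.
Trying i = 7: j² = 274 - 7² = 274 - 49 = 225
j = 15
Check: 7² + 15² = 49 + 225 = 274 ✓

274 = 7² + 15²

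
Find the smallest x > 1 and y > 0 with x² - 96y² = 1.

We seek the smallest positive integers (x, y) with x² - 96y² = 1, i.e., x² = 96y² + 1.
Try successive y values:
y = 1: x² = 96·1² + 1 = 97, not a perfect square
y = 2: x² = 96·2² + 1 = 385, not a perfect square
y = 3: x² = 96·3² + 1 = 865, not a perfect square
... continuing the search (or via continued fractions) ...
y = 5: x² = 96·5² + 1 = 2401, x = 49 ✓

Verify: 49² - 96·5² = 2401 - 2400 = 1 ✓

x = 49, y = 5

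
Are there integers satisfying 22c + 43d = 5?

Step 1: Compute gcd(22, 43).
gcd(22, 43) = 1

Step 2: Check divisibility.
Does 1 divide 5? 5 = 1 x 5, so yes.

By the theorem on linear Diophantine equations, 22c + 43d = 5 has integer solutions if and only if gcd(22, 43) divides 5. Since 1 | 5, solutions exist.

Yes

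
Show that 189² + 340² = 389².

Compute a² + b² = 189² + 340² = 35721 + 115600 = 151321
Compute c² = 389² = 151321
Since 151321 = 151321, confirmed.

Yes, it is a Pythagorean triple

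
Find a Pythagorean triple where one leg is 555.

We need the other leg and hypotenuse such that 555² + x² = c².
Take x = 572, c = 797: 555² + 572² = 308025 + 327184 = 635209 = 797² ✓
Triple: (555, 572, 797)

(555, 572, 797)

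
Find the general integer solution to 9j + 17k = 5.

Step 1: Compute gcd(9, 17) = 1.
Since 1 divides 5, solutions exist.

Step 2: Find a particular solution using extended Euclidean algorithm.
We get j₀ = 10, k₀ = -5.
Check: 9*10 + 17*-5 = 5 = 5 ✓

Step 3: Write the general solution.
j = 10 + (17/1)t = 10 + 17t
k = -5 - (9/1)t = -5 - 9t
for any integer t.

j = 10 + 17t, k = -5 - 9t for integer t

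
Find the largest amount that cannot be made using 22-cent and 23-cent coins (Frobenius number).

For two coprime denominations a and b, the Frobenius number (largest value not representable as a non-negative combination) is ab - a - b.
Here gcd(22, 23) = 1, so they are coprime.
F(22, 23) = 22·23 - 22 - 23 = 506 - 45 = 461

461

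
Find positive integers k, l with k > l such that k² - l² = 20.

Factor: k² - l² = (k+l)(k-l) = 20.
We need two factors of 20 with the same parity.
Use k+l = 10 and k-l = 2 (product 10·2 = 20).
Adding: 2k = 12, so k = 6.
Subtracting: 2l = 8, so l = 4.
Check: 6² - 4² = 36 - 16 = 20 ✓

k = 6, l = 4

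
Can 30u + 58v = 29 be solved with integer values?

Step 1: Compute gcd(30, 58).
gcd(30, 58) = 2

Step 2: Check divisibility.
Does 2 divide 29? 29 = 2 x 14 + 1, so no.

By the theorem on linear Diophantine equations, 30u + 58v = 29 has integer solutions if and only if gcd(30, 58) divides 29. Since 2 does not divide 29, no solutions exist.

No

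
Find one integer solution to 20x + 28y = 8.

Step 1: Check solvability.
gcd(20, 28) = 4
Since 4 divides 8, solutions exist.

Step 2: Apply extended Euclidean algorithm to find gcd.
We find integers such that 20*x0 + 28*y0 = 4

Step 3: Scale the particular solution.
Multiply by 8/4 = 2:
x = 6, y = -4

Step 4: Verify.
20*(6) + 28*(-4) = 8 = 8 ✓

x = 6, y = -4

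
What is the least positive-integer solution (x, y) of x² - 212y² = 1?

We seek the smallest positive integers (x, y) with x² - 212y² = 1, i.e., x² = 212y² + 1.
Try successive y values:
y = 1: x² = 212·1² + 1 = 213, not a perfect square
y = 2: x² = 212·2² + 1 = 849, not a perfect square
y = 3: x² = 212·3² + 1 = 1909, not a perfect square
... continuing the search (or via continued fractions) ...
y = 4550: x² = 212·4550² + 1 = 4388930001, x = 66249 ✓

Verify: 66249² - 212·4550² = 4388930001 - 4388930000 = 1 ✓

x = 66249, y = 4550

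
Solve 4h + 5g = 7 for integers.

Step 1: Check solvability.
gcd(4, 5) = 1
Since 1 divides 7, solutions exist.

Step 2: Apply extended Euclidean algorithm to find gcd.
We find integers such that 4*x0 + 5*y0 = 1

Step 3: Scale the particular solution.
Multiply by 7/1 = 7:
h = -7, g = 7

Step 4: Verify.
4*(-7) + 5*(7) = 7 = 7 ✓

h = -7, g = 7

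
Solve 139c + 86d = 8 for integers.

Step 1: Check solvability.
gcd(139, 86) = 1
Since 1 divides 8, solutions exist.

Step 2: Apply extended Euclidean algorithm to find gcd.
We find integers such that 139*x0 + 86*y0 = 1

Step 3: Scale the particular solution.
Multiply by 8/1 = 8:
c = 104, d = -168

Step 4: Verify.
139*(104) + 86*(-168) = 8 = 8 ✓

c = 104, d = -168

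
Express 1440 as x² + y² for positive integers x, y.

We need to find integers x, y > 0 such that x² + y² = 1440.
Trying x = 12: y² = 1440 - 12² = 1440 - 144 = 1296
y = 36
Check: 12² + 36² = 144 + 1296 = 1440 ✓

1440 = 12² + 36²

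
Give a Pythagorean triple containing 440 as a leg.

We need the other leg and hypotenuse such that 440² + x² = c².
Take x = 918, c = 1018: 440² + 918² = 193600 + 842724 = 1036324 = 1018² ✓
Triple: (918, 440, 1018)

(918, 440, 1018)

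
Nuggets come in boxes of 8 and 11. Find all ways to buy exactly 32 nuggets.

We need non-negative integers (x, y) with 8x + 11y = 32.
For each x in 0..4, check if 32 - 8x is a non-negative multiple of 11.
x = 4: 11y = 0, y = 0 ✓

(4 boxes of 8, 0 boxes of 11)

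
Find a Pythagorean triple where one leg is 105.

We need the other leg and hypotenuse such that 105² + x² = c².
Take x = 608, c = 617: 105² + 608² = 11025 + 369664 = 380689 = 617² ✓
Triple: (105, 608, 617)

(105, 608, 617)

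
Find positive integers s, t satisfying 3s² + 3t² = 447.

Try small values of s and check whether (447 - 3s²)/3 is a perfect square.
s = 7: 3·7² = 147, so 3t² = 447 - 147 = 300, giving t² = 100, t = 10.
Check: 3·7² + 3·10² = 147 + 300 = 447 ✓

s = 7, t = 10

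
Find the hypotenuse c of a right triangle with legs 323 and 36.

c² = a² + b² = 323² + 36² = 104329 + 1296 = 105625
c = 325

325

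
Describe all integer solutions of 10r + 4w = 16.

Step 1: Compute gcd(10, 4) = 2.
Since 2 divides 16, solutions exist.

Step 2: Find a particular solution using extended Euclidean algorithm.
We get r₀ = 8, w₀ = -16.
Check: 10*8 + 4*-16 = 16 = 16 ✓

Step 3: Write the general solution.
r = 8 + (4/2)t = 8 + 2t
w = -16 - (10/2)t = -16 - 5t
for any integer t.

r = 8 + 2t, w = -16 - 5t for integer t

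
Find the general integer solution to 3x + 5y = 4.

Step 1: Compute gcd(3, 5) = 1.
Since 1 divides 4, solutions exist.

Step 2: Find a particular solution using extended Euclidean algorithm.
We get x₀ = 8, y₀ = -4.
Check: 3*8 + 5*-4 = 4 = 4 ✓

Step 3: Write the general solution.
x = 8 + (5/1)t = 8 + 5t
y = -4 - (3/1)t = -4 - 3t
for any integer t.

x = 8 + 5t, y = -4 - 3t for integer t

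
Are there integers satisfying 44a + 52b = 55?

Step 1: Compute gcd(44, 52).
gcd(44, 52) = 4

Step 2: Check divisibility.
Does 4 divide 55? 55 = 4 x 13 + 3, so no.

By the theorem on linear Diophantine equations, 44a + 52b = 55 has integer solutions if and only if gcd(44, 52) divides 55. Since 4 does not divide 55, no solutions exist.

No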